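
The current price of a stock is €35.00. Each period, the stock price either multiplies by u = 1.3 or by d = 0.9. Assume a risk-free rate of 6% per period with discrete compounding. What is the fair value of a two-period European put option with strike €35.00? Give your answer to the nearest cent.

€2.13

Risk-neutral probability p = (1 + 0.06 − 0.9)/(1.3 − 0.9) = 0.1600/0.4000 = 0.4000
Terminal stock prices: S_uu = 59.15, S_ud = 40.95, S_dd = 28.35
Terminal payoffs (K − S): max(-24.15, 0) = 0, max(-5.95, 0) = 0, max(6.65, 0) = 6.65
Node u (S = 45.5): V_u = 1/1.06·[0.4000·0.0000 + 0.6000·0.0000] = 0.0000
Node d (S = 31.5): V_d = 1/1.06·[0.4000·0.0000 + 0.6000·6.6500] = 3.7642
Node 0 (S = 35): V_0 = 1/1.06·[0.4000·0.0000 + 0.6000·3.7642] = 2.1307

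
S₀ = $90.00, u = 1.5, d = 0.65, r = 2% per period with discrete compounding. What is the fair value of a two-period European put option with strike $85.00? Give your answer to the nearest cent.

Risk-neutral probability p = (1 + 0.02 − 0.65)/(1.5 − 0.65) = 0.3700/0.8500 = 0.4353
Terminal stock prices: S_uu = 202.5, S_ud = 87.75, S_dd = 38.03
Terminal payoffs (K − S): max(-117.5, 0) = 0, max(-2.75, 0) = 0, max(46.97, 0) = 46.97
Node u (S = 135): V_u = 1/1.02·[0.4353·0.0000 + 0.5647·0.0000] = 0.0000
Node d (S = 58.5): V_d = 1/1.02·[0.4353·0.0000 + 0.5647·46.9750] = 26.0069
Node 0 (S = 90): V_0 = 1/1.02·[0.4353·0.0000 + 0.5647·26.0069] = 14.3983

$14.40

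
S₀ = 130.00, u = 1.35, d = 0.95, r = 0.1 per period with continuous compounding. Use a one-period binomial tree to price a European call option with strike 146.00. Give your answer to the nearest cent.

Risk-neutral probability p = (e^0.1 − 0.95)/(1.35 − 0.95) = 0.1552/0.4000 = 0.3879
Terminal stock prices: S_u = 175.5, S_d = 123.5
Terminal payoffs (S − K): max(29.5, 0) = 29.5, max(-22.5, 0) = 0
Node 0 (S = 130): V_0 = e^(−0.1)·[0.3879·29.5000 + 0.6121·0.0000] = 10.3548

10.35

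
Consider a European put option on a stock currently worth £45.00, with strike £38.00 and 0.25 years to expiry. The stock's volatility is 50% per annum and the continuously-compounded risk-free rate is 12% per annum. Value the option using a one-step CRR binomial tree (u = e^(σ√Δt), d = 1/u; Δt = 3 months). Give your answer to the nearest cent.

CRR parameters: u = e^(σ√Δt) = e^(0.5·√0.25) = 1.2840, d = 1/u = 0.7788
Per-period rate: rΔt = 0.12·0.25 = 0.03, so R = e^0.03 = 1.0305
Risk-neutral probability p = (e^0.03 − 0.7788)/(1.2840 − 0.7788) = 0.2517/0.5052 = 0.4981
Terminal stock prices: S_u = 57.78, S_d = 35.05
Terminal payoffs (K − S): max(-19.78, 0) = 0, max(2.954, 0) = 2.954
Node 0 (S = 45): V_0 = e^(−0.03)·[0.4981·0.0000 + 0.5019·2.9540] = 1.4388

£1.44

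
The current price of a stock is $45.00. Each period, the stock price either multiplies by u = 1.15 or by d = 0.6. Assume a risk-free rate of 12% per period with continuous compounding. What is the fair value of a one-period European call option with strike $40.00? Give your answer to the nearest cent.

$9.99

Risk-neutral probability p = (e^0.12 − 0.6)/(1.15 − 0.6) = 0.5275/0.5500 = 0.9591
Terminal stock prices: S_u = 51.75, S_d = 27
Terminal payoffs (S − K): max(11.75, 0) = 11.75, max(-13, 0) = 0
Node 0 (S = 45): V_0 = e^(−0.12)·[0.9591·11.7500 + 0.0409·0.0000] = 9.9949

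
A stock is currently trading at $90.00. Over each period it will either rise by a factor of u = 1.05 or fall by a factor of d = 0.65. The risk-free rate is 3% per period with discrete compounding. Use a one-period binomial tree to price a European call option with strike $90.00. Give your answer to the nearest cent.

$4.15

Risk-neutral probability p = (1 + 0.03 − 0.65)/(1.05 − 0.65) = 0.3800/0.4000 = 0.9500
Terminal stock prices: S_u = 94.5, S_d = 58.5
Terminal payoffs (S − K): max(4.5, 0) = 4.5, max(-31.5, 0) = 0
Node 0 (S = 90): V_0 = 1/1.03·[0.9500·4.5000 + 0.0500·0.0000] = 4.1505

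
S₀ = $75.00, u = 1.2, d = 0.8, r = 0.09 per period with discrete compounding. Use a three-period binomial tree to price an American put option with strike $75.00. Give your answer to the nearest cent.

$4.52

Risk-neutral probability p = (1 + 0.09 − 0.8)/(1.2 − 0.8) = 0.2900/0.4000 = 0.7250
Terminal stock prices: S_uuu = 129.6, S_uud = 86.4, S_udd = 57.6, S_ddd = 38.4
Terminal payoffs (K − S): max(-54.6, 0) = 0, max(-11.4, 0) = 0, max(17.4, 0) = 17.4, max(36.6, 0) = 36.6
Node uu (S = 108): continuation = 1/1.09·[0.7250·0.0000 + 0.2750·0.0000] = 0.0000; exercise value = 0.0000 ≤ continuation, so V_uu = 0.0000
Node ud (S = 72): continuation = 1/1.09·[0.7250·0.0000 + 0.2750·17.4000] = 4.3899; exercise value = 3.0000 ≤ continuation, so V_ud = 4.3899
Node dd (S = 48): continuation = 1/1.09·[0.7250·17.4000 + 0.2750·36.6000] = 20.8073; exercise value = 27.0000 > continuation, so V_dd = 27.0000 (exercise)
Node u (S = 90): continuation = 1/1.09·[0.7250·0.0000 + 0.2750·4.3899] = 1.1075; exercise value = 0.0000 ≤ continuation, so V_u = 1.1075
Node d (S = 60): continuation = 1/1.09·[0.7250·4.3899 + 0.2750·27.0000] = 9.7318; exercise value = 15.0000 > continuation, so V_d = 15.0000 (exercise)
Node 0 (S = 75): continuation = 1/1.09·[0.7250·1.1075 + 0.2750·15.0000] = 4.5211; exercise value = 0.0000 ≤ continuation, so V_0 = 4.5211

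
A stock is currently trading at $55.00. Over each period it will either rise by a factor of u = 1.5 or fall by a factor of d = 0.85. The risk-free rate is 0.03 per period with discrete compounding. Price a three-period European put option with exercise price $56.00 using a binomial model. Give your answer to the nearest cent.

$7.69

Risk-neutral probability p = (1 + 0.03 − 0.85)/(1.5 − 0.85) = 0.1800/0.6500 = 0.2769
Terminal stock prices: S_uuu = 185.6, S_uud = 105.2, S_udd = 59.61, S_ddd = 33.78
Terminal payoffs (K − S): max(-129.6, 0) = 0, max(-49.19, 0) = 0, max(-3.606, 0) = 0, max(22.22, 0) = 22.22
Node uu (S = 123.8): V_uu = 1/1.03·[0.2769·0.0000 + 0.7231·0.0000] = 0.0000
Node ud (S = 70.12): V_ud = 1/1.03·[0.2769·0.0000 + 0.7231·0.0000] = 0.0000
Node dd (S = 39.74): V_dd = 1/1.03·[0.2769·0.0000 + 0.7231·22.2231] = 15.6010
Node u (S = 82.5): V_u = 1/1.03·[0.2769·0.0000 + 0.7231·0.0000] = 0.0000
Node d (S = 46.75): V_d = 1/1.03·[0.2769·0.0000 + 0.7231·15.6010] = 10.9522
Node 0 (S = 55): V_0 = 1/1.03·[0.2769·0.0000 + 0.7231·10.9522] = 7.6886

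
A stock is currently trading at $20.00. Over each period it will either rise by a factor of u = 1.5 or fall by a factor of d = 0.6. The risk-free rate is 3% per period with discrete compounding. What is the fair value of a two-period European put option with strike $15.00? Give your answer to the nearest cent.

Risk-neutral probability p = (1 + 0.03 − 0.6)/(1.5 − 0.6) = 0.4300/0.9000 = 0.4778
Terminal stock prices: S_uu = 45, S_ud = 18, S_dd = 7.2
Terminal payoffs (K − S): max(-30, 0) = 0, max(-3, 0) = 0, max(7.8, 0) = 7.8
Node u (S = 30): V_u = 1/1.03·[0.4778·0.0000 + 0.5222·0.0000] = 0.0000
Node d (S = 12): V_d = 1/1.03·[0.4778·0.0000 + 0.5222·7.8000] = 3.9547
Node 0 (S = 20): V_0 = 1/1.03·[0.4778·0.0000 + 0.5222·3.9547] = 2.0051

$2.01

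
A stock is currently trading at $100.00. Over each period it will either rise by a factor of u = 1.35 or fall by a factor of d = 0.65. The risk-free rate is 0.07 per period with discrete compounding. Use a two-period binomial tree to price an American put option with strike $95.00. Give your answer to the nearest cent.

$12.73

Risk-neutral probability p = (1 + 0.07 − 0.65)/(1.35 − 0.65) = 0.4200/0.7000 = 0.6000
Terminal stock prices: S_uu = 182.3, S_ud = 87.75, S_dd = 42.25
Terminal payoffs (K − S): max(-87.25, 0) = 0, max(7.25, 0) = 7.25, max(52.75, 0) = 52.75
Node u (S = 135): continuation = 1/1.07·[0.6000·0.0000 + 0.4000·7.2500] = 2.7103; exercise value = 0.0000 ≤ continuation, so V_u = 2.7103
Node d (S = 65): continuation = 1/1.07·[0.6000·7.2500 + 0.4000·52.7500] = 23.7850; exercise value = 30.0000 > continuation, so V_d = 30.0000 (exercise)
Node 0 (S = 100): continuation = 1/1.07·[0.6000·2.7103 + 0.4000·30.0000] = 12.7347; exercise value = 0.0000 ≤ continuation, so V_0 = 12.7347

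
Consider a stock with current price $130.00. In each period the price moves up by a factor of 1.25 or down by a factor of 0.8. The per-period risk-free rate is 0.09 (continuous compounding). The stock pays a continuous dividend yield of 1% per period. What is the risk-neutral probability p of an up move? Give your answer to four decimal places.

Per-period risk-free factor R = e^0.09 = 1.0942; dividend-adjusted growth = e^(0.09−0.01) = 1.0833.
Risk-neutral probability p = (1.0833 − 0.8)/(1.25 − 0.8) = 0.2833/0.4500 = 0.6295

p = 0.6295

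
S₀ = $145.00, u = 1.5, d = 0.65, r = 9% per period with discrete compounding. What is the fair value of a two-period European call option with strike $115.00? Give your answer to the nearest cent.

$58.73

Risk-neutral probability p = (1 + 0.09 − 0.65)/(1.5 − 0.65) = 0.4400/0.8500 = 0.5176
Terminal stock prices: S_uu = 326.2, S_ud = 141.4, S_dd = 61.26
Terminal payoffs (S − K): max(211.2, 0) = 211.2, max(26.38, 0) = 26.38, max(-53.74, 0) = 0
Node u (S = 217.5): V_u = 1/1.09·[0.5176·211.2500 + 0.4824·26.3750] = 111.9954
Node d (S = 94.25): V_d = 1/1.09·[0.5176·26.3750 + 0.4824·0.0000] = 12.5256
Node 0 (S = 145): V_0 = 1/1.09·[0.5176·111.9954 + 0.4824·12.5256] = 58.7302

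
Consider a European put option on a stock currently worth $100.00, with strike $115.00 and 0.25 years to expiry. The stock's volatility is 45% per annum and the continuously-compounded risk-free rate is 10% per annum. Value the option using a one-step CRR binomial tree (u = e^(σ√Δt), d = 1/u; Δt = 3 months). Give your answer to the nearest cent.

CRR parameters: u = e^(σ√Δt) = e^(0.45·√0.25) = 1.2523, d = 1/u = 0.7985
Per-period rate: rΔt = 0.1·0.25 = 0.025, so R = e^0.025 = 1.0253
Risk-neutral probability p = (e^0.025 − 0.7985)/(1.2523 − 0.7985) = 0.2268/0.4538 = 0.4998
Terminal stock prices: S_u = 125.2, S_d = 79.85
Terminal payoffs (K − S): max(-10.23, 0) = 0, max(35.15, 0) = 35.15
Node 0 (S = 100): V_0 = e^(−0.025)·[0.4998·0.0000 + 0.5002·35.1484] = 17.1482

$17.15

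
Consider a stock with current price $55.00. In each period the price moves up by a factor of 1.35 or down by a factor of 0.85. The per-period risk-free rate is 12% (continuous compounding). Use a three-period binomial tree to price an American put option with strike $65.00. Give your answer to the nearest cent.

Risk-neutral probability p = (e^0.12 − 0.85)/(1.35 − 0.85) = 0.2775/0.5000 = 0.5550
Terminal stock prices: S_uuu = 135.3, S_uud = 85.2, S_udd = 53.65, S_ddd = 33.78
Terminal payoffs (K − S): max(-70.32, 0) = 0, max(-20.2, 0) = 0, max(11.35, 0) = 11.35, max(31.22, 0) = 31.22
Node uu (S = 100.2): continuation = e^(−0.12)·[0.5550·0.0000 + 0.4450·0.0000] = 0.0000; exercise value = 0.0000 ≤ continuation, so V_uu = 0.0000
Node ud (S = 63.11): continuation = e^(−0.12)·[0.5550·0.0000 + 0.4450·11.3544] = 4.4814; exercise value = 1.8875 ≤ continuation, so V_ud = 4.4814
Node dd (S = 39.74): continuation = e^(−0.12)·[0.5550·11.3544 + 0.4450·31.2231] = 17.9123; exercise value = 25.2625 > continuation, so V_dd = 25.2625 (exercise)
Node u (S = 74.25): continuation = e^(−0.12)·[0.5550·0.0000 + 0.4450·4.4814] = 1.7687; exercise value = 0.0000 ≤ continuation, so V_u = 1.7687
Node d (S = 46.75): continuation = e^(−0.12)·[0.5550·4.4814 + 0.4450·25.2625] = 12.1766; exercise value = 18.2500 > continuation, so V_d = 18.2500 (exercise)
Node 0 (S = 55): continuation = e^(−0.12)·[0.5550·1.7687 + 0.4450·18.2500] = 8.0736; exercise value = 10.0000 > continuation, so V_0 = 10.0000 (exercise)

$10.00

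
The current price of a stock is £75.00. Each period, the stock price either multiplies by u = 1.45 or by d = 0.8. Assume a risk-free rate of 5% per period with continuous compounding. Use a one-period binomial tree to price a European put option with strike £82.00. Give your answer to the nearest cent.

Risk-neutral probability p = (e^0.05 − 0.8)/(1.45 − 0.8) = 0.2513/0.6500 = 0.3866
Terminal stock prices: S_u = 108.8, S_d = 60
Terminal payoffs (K − S): max(-26.75, 0) = 0, max(22, 0) = 22
Node 0 (S = 75): V_0 = e^(−0.05)·[0.3866·0.0000 + 0.6134·22.0000] = 12.8373

£12.84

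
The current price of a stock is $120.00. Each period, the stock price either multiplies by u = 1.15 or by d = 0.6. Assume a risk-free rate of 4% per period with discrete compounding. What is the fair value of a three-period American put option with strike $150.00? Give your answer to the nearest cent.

Risk-neutral probability p = (1 + 0.04 − 0.6)/(1.15 − 0.6) = 0.4400/0.5500 = 0.8000
Terminal stock prices: S_uuu = 182.5, S_uud = 95.22, S_udd = 49.68, S_ddd = 25.92
Terminal payoffs (K − S): max(-32.5, 0) = 0, max(54.78, 0) = 54.78, max(100.3, 0) = 100.3, max(124.1, 0) = 124.1
Node uu (S = 158.7): continuation = 1/1.04·[0.8000·0.0000 + 0.2000·54.7800] = 10.5346; exercise value = 0.0000 ≤ continuation, so V_uu = 10.5346
Node ud (S = 82.8): continuation = 1/1.04·[0.8000·54.7800 + 0.2000·100.3200] = 61.4308; exercise value = 67.2000 > continuation, so V_ud = 67.2000 (exercise)
Node dd (S = 43.2): continuation = 1/1.04·[0.8000·100.3200 + 0.2000·124.0800] = 101.0308; exercise value = 106.8000 > continuation, so V_dd = 106.8000 (exercise)
Node u (S = 138): continuation = 1/1.04·[0.8000·10.5346 + 0.2000·67.2000] = 21.0266; exercise value = 12.0000 ≤ continuation, so V_u = 21.0266
Node d (S = 72): continuation = 1/1.04·[0.8000·67.2000 + 0.2000·106.8000] = 72.2308; exercise value = 78.0000 > continuation, so V_d = 78.0000 (exercise)
Node 0 (S = 120): continuation = 1/1.04·[0.8000·21.0266 + 0.2000·78.0000] = 31.1743; exercise value = 30.0000 ≤ continuation, so V_0 = 31.1743

$31.17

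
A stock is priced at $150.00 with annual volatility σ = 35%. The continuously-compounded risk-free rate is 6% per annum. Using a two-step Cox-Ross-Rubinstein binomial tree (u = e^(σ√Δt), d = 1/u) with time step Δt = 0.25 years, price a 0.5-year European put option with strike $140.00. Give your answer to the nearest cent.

$8.34

CRR parameters: u = e^(σ√Δt) = e^(0.35·√0.25) = 1.1912, d = 1/u = 0.8395
Per-period rate: rΔt = 0.06·0.25 = 0.015, so R = e^0.015 = 1.0151
Risk-neutral probability p = (e^0.015 − 0.8395)/(1.1912 − 0.8395) = 0.1757/0.3518 = 0.4993
Terminal stock prices: S_uu = 212.9, S_ud = 150, S_dd = 105.7
Terminal payoffs (K − S): max(-72.86, 0) = 0, max(-10, 0) = 0, max(34.3, 0) = 34.3
Node u (S = 178.7): V_u = e^(−0.015)·[0.4993·0.0000 + 0.5007·0.0000] = 0.0000
Node d (S = 125.9): V_d = e^(−0.015)·[0.4993·0.0000 + 0.5007·34.2968] = 16.9160
Node 0 (S = 150): V_0 = e^(−0.015)·[0.4993·0.0000 + 0.5007·16.9160] = 8.3434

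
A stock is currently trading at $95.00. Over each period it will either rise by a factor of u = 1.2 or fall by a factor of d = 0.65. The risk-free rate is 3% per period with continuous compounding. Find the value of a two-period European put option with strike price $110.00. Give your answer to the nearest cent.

Risk-neutral probability p = (e^0.03 − 0.65)/(1.2 − 0.65) = 0.3805/0.5500 = 0.6917
Terminal stock prices: S_uu = 136.8, S_ud = 74.1, S_dd = 40.14
Terminal payoffs (K − S): max(-26.8, 0) = 0, max(35.9, 0) = 35.9, max(69.86, 0) = 69.86
Node u (S = 114): V_u = e^(−0.03)·[0.6917·0.0000 + 0.3083·35.9000] = 10.7396
Node d (S = 61.75): V_d = e^(−0.03)·[0.6917·35.9000 + 0.3083·69.8625] = 44.9990
Node 0 (S = 95): V_0 = e^(−0.03)·[0.6917·10.7396 + 0.3083·44.9990] = 20.6710

$20.67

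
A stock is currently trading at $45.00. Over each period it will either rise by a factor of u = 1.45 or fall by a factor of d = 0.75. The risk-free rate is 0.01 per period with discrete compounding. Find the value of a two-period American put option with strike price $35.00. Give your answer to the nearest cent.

$3.75

Risk-neutral probability p = (1 + 0.01 − 0.75)/(1.45 − 0.75) = 0.2600/0.7000 = 0.3714
Terminal stock prices: S_uu = 94.61, S_ud = 48.94, S_dd = 25.31
Terminal payoffs (K − S): max(-59.61, 0) = 0, max(-13.94, 0) = 0, max(9.688, 0) = 9.688
Node u (S = 65.25): continuation = 1/1.01·[0.3714·0.0000 + 0.6286·0.0000] = 0.0000; exercise value = 0.0000 ≤ continuation, so V_u = 0.0000
Node d (S = 33.75): continuation = 1/1.01·[0.3714·0.0000 + 0.6286·9.6875] = 6.0290; exercise value = 1.2500 ≤ continuation, so V_d = 6.0290
Node 0 (S = 45): continuation = 1/1.01·[0.3714·0.0000 + 0.6286·6.0290] = 3.7521; exercise value = 0.0000 ≤ continuation, so V_0 = 3.7521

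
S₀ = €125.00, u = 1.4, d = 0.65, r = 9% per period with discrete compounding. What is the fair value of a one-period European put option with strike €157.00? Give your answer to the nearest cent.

€28.72

Risk-neutral probability p = (1 + 0.09 − 0.65)/(1.4 − 0.65) = 0.4400/0.7500 = 0.5867
Terminal stock prices: S_u = 175, S_d = 81.25
Terminal payoffs (K − S): max(-18, 0) = 0, max(75.75, 0) = 75.75
Node 0 (S = 125): V_0 = 1/1.09·[0.5867·0.0000 + 0.4133·75.7500] = 28.7248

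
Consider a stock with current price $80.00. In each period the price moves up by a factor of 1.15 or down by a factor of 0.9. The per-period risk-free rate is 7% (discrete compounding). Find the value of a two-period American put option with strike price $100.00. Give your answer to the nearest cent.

$20.00

Risk-neutral probability p = (1 + 0.07 − 0.9)/(1.15 − 0.9) = 0.1700/0.2500 = 0.6800
Terminal stock prices: S_uu = 105.8, S_ud = 82.8, S_dd = 64.8
Terminal payoffs (K − S): max(-5.8, 0) = 0, max(17.2, 0) = 17.2, max(35.2, 0) = 35.2
Node u (S = 92): continuation = 1/1.07·[0.6800·0.0000 + 0.3200·17.2000] = 5.1439; exercise value = 8.0000 > continuation, so V_u = 8.0000 (exercise)
Node d (S = 72): continuation = 1/1.07·[0.6800·17.2000 + 0.3200·35.2000] = 21.4579; exercise value = 28.0000 > continuation, so V_d = 28.0000 (exercise)
Node 0 (S = 80): continuation = 1/1.07·[0.6800·8.0000 + 0.3200·28.0000] = 13.4579; exercise value = 20.0000 > continuation, so V_0 = 20.0000 (exercise)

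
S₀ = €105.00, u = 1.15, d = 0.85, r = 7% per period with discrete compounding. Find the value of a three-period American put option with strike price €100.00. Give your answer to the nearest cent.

Risk-neutral probability p = (1 + 0.07 − 0.85)/(1.15 − 0.85) = 0.2200/0.3000 = 0.7333
Terminal stock prices: S_uuu = 159.7, S_uud = 118, S_udd = 87.24, S_ddd = 64.48
Terminal payoffs (K − S): max(-59.69, 0) = 0, max(-18.03, 0) = 0, max(12.76, 0) = 12.76, max(35.52, 0) = 35.52
Node uu (S = 138.9): continuation = 1/1.07·[0.7333·0.0000 + 0.2667·0.0000] = 0.0000; exercise value = 0.0000 ≤ continuation, so V_uu = 0.0000
Node ud (S = 102.6): continuation = 1/1.07·[0.7333·0.0000 + 0.2667·12.7581] = 3.1796; exercise value = 0.0000 ≤ continuation, so V_ud = 3.1796
Node dd (S = 75.86): continuation = 1/1.07·[0.7333·12.7581 + 0.2667·35.5169] = 17.5954; exercise value = 24.1375 > continuation, so V_dd = 24.1375 (exercise)
Node u (S = 120.7): continuation = 1/1.07·[0.7333·0.0000 + 0.2667·3.1796] = 0.7924; exercise value = 0.0000 ≤ continuation, so V_u = 0.7924
Node d (S = 89.25): continuation = 1/1.07·[0.7333·3.1796 + 0.2667·24.1375] = 8.1947; exercise value = 10.7500 > continuation, so V_d = 10.7500 (exercise)
Node 0 (S = 105): continuation = 1/1.07·[0.7333·0.7924 + 0.2667·10.7500] = 3.2222; exercise value = 0.0000 ≤ continuation, so V_0 = 3.2222

€3.22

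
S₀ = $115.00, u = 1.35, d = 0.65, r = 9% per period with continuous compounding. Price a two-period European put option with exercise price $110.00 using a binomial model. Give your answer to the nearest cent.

Risk-neutral probability p = (e^0.09 − 0.65)/(1.35 − 0.65) = 0.4442/0.7000 = 0.6345
Terminal stock prices: S_uu = 209.6, S_ud = 100.9, S_dd = 48.59
Terminal payoffs (K − S): max(-99.59, 0) = 0, max(9.087, 0) = 9.087, max(61.41, 0) = 61.41
Node u (S = 155.2): V_u = e^(−0.09)·[0.6345·0.0000 + 0.3655·9.0875] = 3.0353
Node d (S = 74.75): V_d = e^(−0.09)·[0.6345·9.0875 + 0.3655·61.4125] = 25.7824
Node 0 (S = 115): V_0 = e^(−0.09)·[0.6345·3.0353 + 0.3655·25.7824] = 10.3718

$10.37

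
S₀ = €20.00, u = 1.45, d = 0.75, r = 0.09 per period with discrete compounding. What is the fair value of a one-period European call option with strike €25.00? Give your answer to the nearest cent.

Risk-neutral probability p = (1 + 0.09 − 0.75)/(1.45 − 0.75) = 0.3400/0.7000 = 0.4857
Terminal stock prices: S_u = 29, S_d = 15
Terminal payoffs (S − K): max(4, 0) = 4, max(-10, 0) = 0
Node 0 (S = 20): V_0 = 1/1.09·[0.4857·4.0000 + 0.5143·0.0000] = 1.7824

€1.78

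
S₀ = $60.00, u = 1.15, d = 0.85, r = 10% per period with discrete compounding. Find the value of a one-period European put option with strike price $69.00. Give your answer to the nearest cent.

Risk-neutral probability p = (1 + 0.1 − 0.85)/(1.15 − 0.85) = 0.2500/0.3000 = 0.8333
Terminal stock prices: S_u = 69, S_d = 51
Terminal payoffs (K − S): max(0, 0) = 0, max(18, 0) = 18
Node 0 (S = 60): V_0 = 1/1.1·[0.8333·0.0000 + 0.1667·18.0000] = 2.7273

$2.73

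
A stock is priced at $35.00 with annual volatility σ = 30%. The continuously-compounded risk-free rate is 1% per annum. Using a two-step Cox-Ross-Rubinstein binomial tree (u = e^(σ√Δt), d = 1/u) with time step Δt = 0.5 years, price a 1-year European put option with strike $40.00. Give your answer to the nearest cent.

CRR parameters: u = e^(σ√Δt) = e^(0.3·√0.5) = 1.2363, d = 1/u = 0.8089
Per-period rate: rΔt = 0.01·0.5 = 0.005, so R = e^0.005 = 1.0050
Risk-neutral probability p = (e^0.005 − 0.8089)/(1.2363 − 0.8089) = 0.1962/0.4275 = 0.4589
Terminal stock prices: S_uu = 53.5, S_ud = 35, S_dd = 22.9
Terminal payoffs (K − S): max(-13.5, 0) = 0, max(5, 0) = 5, max(17.1, 0) = 17.1
Node u (S = 43.27): V_u = e^(−0.005)·[0.4589·0.0000 + 0.5411·5.0000] = 2.6920
Node d (S = 28.31): V_d = e^(−0.005)·[0.4589·5.0000 + 0.5411·17.1012] = 11.4905
Node 0 (S = 35): V_0 = e^(−0.005)·[0.4589·2.6920 + 0.5411·11.4905] = 7.4158

$7.42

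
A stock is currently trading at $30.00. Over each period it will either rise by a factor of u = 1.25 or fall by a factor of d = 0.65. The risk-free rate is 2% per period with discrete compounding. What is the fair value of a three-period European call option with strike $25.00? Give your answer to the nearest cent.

$9.68

Risk-neutral probability p = (1 + 0.02 − 0.65)/(1.25 − 0.65) = 0.3700/0.6000 = 0.6167
Terminal stock prices: S_uuu = 58.59, S_uud = 30.47, S_udd = 15.84, S_ddd = 8.239
Terminal payoffs (S − K): max(33.59, 0) = 33.59, max(5.469, 0) = 5.469, max(-9.156, 0) = 0, max(-16.76, 0) = 0
Node uu (S = 46.88): V_uu = 1/1.02·[0.6167·33.5938 + 0.3833·5.4688] = 22.3652
Node ud (S = 24.38): V_ud = 1/1.02·[0.6167·5.4688 + 0.3833·0.0000] = 3.3063
Node dd (S = 12.68): V_dd = 1/1.02·[0.6167·0.0000 + 0.3833·0.0000] = 0.0000
Node u (S = 37.5): V_u = 1/1.02·[0.6167·22.3652 + 0.3833·3.3063] = 14.7640
Node d (S = 19.5): V_d = 1/1.02·[0.6167·3.3063 + 0.3833·0.0000] = 1.9989
Node 0 (S = 30): V_0 = 1/1.02·[0.6167·14.7640 + 0.3833·1.9989] = 9.6772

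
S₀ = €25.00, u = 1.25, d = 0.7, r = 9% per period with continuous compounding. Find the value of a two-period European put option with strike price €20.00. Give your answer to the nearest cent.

€0.52

Risk-neutral probability p = (e^0.09 − 0.7)/(1.25 − 0.7) = 0.3942/0.5500 = 0.7167
Terminal stock prices: S_uu = 39.06, S_ud = 21.88, S_dd = 12.25
Terminal payoffs (K − S): max(-19.06, 0) = 0, max(-1.875, 0) = 0, max(7.75, 0) = 7.75
Node u (S = 31.25): V_u = e^(−0.09)·[0.7167·0.0000 + 0.2833·0.0000] = 0.0000
Node d (S = 17.5): V_d = e^(−0.09)·[0.7167·0.0000 + 0.2833·7.7500] = 2.0067
Node 0 (S = 25): V_0 = e^(−0.09)·[0.7167·0.0000 + 0.2833·2.0067] = 0.5196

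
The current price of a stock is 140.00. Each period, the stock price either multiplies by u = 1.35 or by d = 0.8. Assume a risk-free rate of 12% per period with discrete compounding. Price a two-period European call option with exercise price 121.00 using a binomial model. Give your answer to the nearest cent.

Risk-neutral probability p = (1 + 0.12 − 0.8)/(1.35 − 0.8) = 0.3200/0.5500 = 0.5818
Terminal stock prices: S_uu = 255.2, S_ud = 151.2, S_dd = 89.6
Terminal payoffs (S − K): max(134.2, 0) = 134.2, max(30.2, 0) = 30.2, max(-31.4, 0) = 0
Node u (S = 189): V_u = 1/1.12·[0.5818·134.1500 + 0.4182·30.2000] = 80.9643
Node d (S = 112): V_d = 1/1.12·[0.5818·30.2000 + 0.4182·0.0000] = 15.6883
Node 0 (S = 140): V_0 = 1/1.12·[0.5818·80.9643 + 0.4182·15.6883] = 47.9170

47.92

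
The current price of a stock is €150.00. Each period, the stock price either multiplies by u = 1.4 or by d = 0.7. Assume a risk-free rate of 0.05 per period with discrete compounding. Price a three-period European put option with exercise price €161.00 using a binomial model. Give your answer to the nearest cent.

€30.65

Risk-neutral probability p = (1 + 0.05 − 0.7)/(1.4 − 0.7) = 0.3500/0.7000 = 0.5000
Terminal stock prices: S_uuu = 411.6, S_uud = 205.8, S_udd = 102.9, S_ddd = 51.45
Terminal payoffs (K − S): max(-250.6, 0) = 0, max(-44.8, 0) = 0, max(58.1, 0) = 58.1, max(109.6, 0) = 109.6
Node uu (S = 294): V_uu = 1/1.05·[0.5000·0.0000 + 0.5000·0.0000] = 0.0000
Node ud (S = 147): V_ud = 1/1.05·[0.5000·0.0000 + 0.5000·58.1000] = 27.6667
Node dd (S = 73.5): V_dd = 1/1.05·[0.5000·58.1000 + 0.5000·109.5500] = 79.8333
Node u (S = 210): V_u = 1/1.05·[0.5000·0.0000 + 0.5000·27.6667] = 13.1746
Node d (S = 105): V_d = 1/1.05·[0.5000·27.6667 + 0.5000·79.8333] = 51.1905
Node 0 (S = 150): V_0 = 1/1.05·[0.5000·13.1746 + 0.5000·51.1905] = 30.6500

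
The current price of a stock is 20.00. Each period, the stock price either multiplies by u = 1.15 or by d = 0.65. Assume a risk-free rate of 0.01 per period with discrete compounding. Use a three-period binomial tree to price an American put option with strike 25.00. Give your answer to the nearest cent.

6.41

Risk-neutral probability p = (1 + 0.01 − 0.65)/(1.15 − 0.65) = 0.3600/0.5000 = 0.7200
Terminal stock prices: S_uuu = 30.42, S_uud = 17.19, S_udd = 9.718, S_ddd = 5.492
Terminal payoffs (K − S): max(-5.417, 0) = 0, max(7.808, 0) = 7.808, max(15.28, 0) = 15.28, max(19.51, 0) = 19.51
Node uu (S = 26.45): continuation = 1/1.01·[0.7200·0.0000 + 0.2800·7.8075] = 2.1645; exercise value = 0.0000 ≤ continuation, so V_uu = 2.1645
Node ud (S = 14.95): continuation = 1/1.01·[0.7200·7.8075 + 0.2800·15.2825] = 9.8025; exercise value = 10.0500 > continuation, so V_ud = 10.0500 (exercise)
Node dd (S = 8.45): continuation = 1/1.01·[0.7200·15.2825 + 0.2800·19.5075] = 16.3025; exercise value = 16.5500 > continuation, so V_dd = 16.5500 (exercise)
Node u (S = 23): continuation = 1/1.01·[0.7200·2.1645 + 0.2800·10.0500] = 4.3291; exercise value = 2.0000 ≤ continuation, so V_u = 4.3291
Node d (S = 13): continuation = 1/1.01·[0.7200·10.0500 + 0.2800·16.5500] = 11.7525; exercise value = 12.0000 > continuation, so V_d = 12.0000 (exercise)
Node 0 (S = 20): continuation = 1/1.01·[0.7200·4.3291 + 0.2800·12.0000] = 6.4128; exercise value = 5.0000 ≤ continuation, so V_0 = 6.4128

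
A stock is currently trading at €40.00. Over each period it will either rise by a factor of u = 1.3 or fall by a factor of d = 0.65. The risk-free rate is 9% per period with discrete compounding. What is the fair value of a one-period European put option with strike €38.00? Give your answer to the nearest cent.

€3.56

Risk-neutral probability p = (1 + 0.09 − 0.65)/(1.3 − 0.65) = 0.4400/0.6500 = 0.6769
Terminal stock prices: S_u = 52, S_d = 26
Terminal payoffs (K − S): max(-14, 0) = 0, max(12, 0) = 12
Node 0 (S = 40): V_0 = 1/1.09·[0.6769·0.0000 + 0.3231·12.0000] = 3.5568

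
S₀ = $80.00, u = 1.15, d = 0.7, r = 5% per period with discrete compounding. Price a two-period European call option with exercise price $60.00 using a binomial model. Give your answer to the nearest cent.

$26.51

Risk-neutral probability p = (1 + 0.05 − 0.7)/(1.15 − 0.7) = 0.3500/0.4500 = 0.7778
Terminal stock prices: S_uu = 105.8, S_ud = 64.4, S_dd = 39.2
Terminal payoffs (S − K): max(45.8, 0) = 45.8, max(4.4, 0) = 4.4, max(-20.8, 0) = 0
Node u (S = 92): V_u = 1/1.05·[0.7778·45.8000 + 0.2222·4.4000] = 34.8571
Node d (S = 56): V_d = 1/1.05·[0.7778·4.4000 + 0.2222·0.0000] = 3.2593
Node 0 (S = 80): V_0 = 1/1.05·[0.7778·34.8571 + 0.2222·3.2593] = 26.5099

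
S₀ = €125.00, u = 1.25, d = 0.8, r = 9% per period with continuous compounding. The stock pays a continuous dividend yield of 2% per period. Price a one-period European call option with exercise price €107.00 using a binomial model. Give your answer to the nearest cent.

€27.26

Per-period risk-free factor R = e^0.09 = 1.0942; dividend-adjusted growth = e^(0.09−0.02) = 1.0725.
Risk-neutral probability p = (1.0725 − 0.8)/(1.25 − 0.8) = 0.2725/0.4500 = 0.6056
Terminal stock prices: S_u = 156.2, S_d = 100
Terminal payoffs (S − K): max(49.25, 0) = 49.25, max(-7, 0) = 0
Node 0 (S = 125): V_0 = e^(−0.09)·[0.6056·49.2500 + 0.3944·0.0000] = 27.2575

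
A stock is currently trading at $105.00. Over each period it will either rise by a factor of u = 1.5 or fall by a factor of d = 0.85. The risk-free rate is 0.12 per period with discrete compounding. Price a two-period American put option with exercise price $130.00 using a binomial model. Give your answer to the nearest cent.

Risk-neutral probability p = (1 + 0.12 − 0.85)/(1.5 − 0.85) = 0.2700/0.6500 = 0.4154
Terminal stock prices: S_uu = 236.2, S_ud = 133.9, S_dd = 75.86
Terminal payoffs (K − S): max(-106.2, 0) = 0, max(-3.875, 0) = 0, max(54.14, 0) = 54.14
Node u (S = 157.5): continuation = 1/1.12·[0.4154·0.0000 + 0.5846·0.0000] = 0.0000; exercise value = 0.0000 ≤ continuation, so V_u = 0.0000
Node d (S = 89.25): continuation = 1/1.12·[0.4154·0.0000 + 0.5846·54.1375] = 28.2586; exercise value = 40.7500 > continuation, so V_d = 40.7500 (exercise)
Node 0 (S = 105): continuation = 1/1.12·[0.4154·0.0000 + 0.5846·40.7500] = 21.2706; exercise value = 25.0000 > continuation, so V_0 = 25.0000 (exercise)

$25.00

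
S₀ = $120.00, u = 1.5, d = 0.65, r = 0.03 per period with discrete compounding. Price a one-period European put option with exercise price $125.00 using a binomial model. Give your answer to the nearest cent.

Risk-neutral probability p = (1 + 0.03 − 0.65)/(1.5 − 0.65) = 0.3800/0.8500 = 0.4471
Terminal stock prices: S_u = 180, S_d = 78
Terminal payoffs (K − S): max(-55, 0) = 0, max(47, 0) = 47
Node 0 (S = 120): V_0 = 1/1.03·[0.4471·0.0000 + 0.5529·47.0000] = 25.2313

$25.23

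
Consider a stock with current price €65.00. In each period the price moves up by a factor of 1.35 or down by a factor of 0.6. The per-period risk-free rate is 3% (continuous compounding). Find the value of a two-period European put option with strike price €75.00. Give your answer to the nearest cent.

Risk-neutral probability p = (e^0.03 − 0.6)/(1.35 − 0.6) = 0.4305/0.7500 = 0.5739
Terminal stock prices: S_uu = 118.5, S_ud = 52.65, S_dd = 23.4
Terminal payoffs (K − S): max(-43.46, 0) = 0, max(22.35, 0) = 22.35, max(51.6, 0) = 51.6
Node u (S = 87.75): V_u = e^(−0.03)·[0.5739·0.0000 + 0.4261·22.3500] = 9.2410
Node d (S = 39): V_d = e^(−0.03)·[0.5739·22.3500 + 0.4261·51.6000] = 33.7834
Node 0 (S = 65): V_0 = e^(−0.03)·[0.5739·9.2410 + 0.4261·33.7834] = 19.1154

€19.12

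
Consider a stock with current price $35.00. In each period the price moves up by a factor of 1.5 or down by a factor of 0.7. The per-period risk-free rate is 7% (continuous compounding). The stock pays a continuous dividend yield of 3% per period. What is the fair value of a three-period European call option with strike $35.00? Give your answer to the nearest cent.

Per-period risk-free factor R = e^0.07 = 1.0725; dividend-adjusted growth = e^(0.07−0.03) = 1.0408.
Risk-neutral probability p = (1.0408 − 0.7)/(1.5 − 0.7) = 0.3408/0.8000 = 0.4260
Terminal stock prices: S_uuu = 118.1, S_uud = 55.12, S_udd = 25.72, S_ddd = 12
Terminal payoffs (S − K): max(83.12, 0) = 83.12, max(20.12, 0) = 20.12, max(-9.275, 0) = 0, max(-23, 0) = 0
Node uu (S = 78.75): V_uu = e^(−0.07)·[0.4260·83.1250 + 0.5740·20.1250] = 43.7888
Node ud (S = 36.75): V_ud = e^(−0.07)·[0.4260·20.1250 + 0.5740·0.0000] = 7.9939
Node dd (S = 17.15): V_dd = e^(−0.07)·[0.4260·0.0000 + 0.5740·0.0000] = 0.0000
Node u (S = 52.5): V_u = e^(−0.07)·[0.4260·43.7888 + 0.5740·7.9939] = 21.6716
Node d (S = 24.5): V_d = e^(−0.07)·[0.4260·7.9939 + 0.5740·0.0000] = 3.1753
Node 0 (S = 35): V_0 = e^(−0.07)·[0.4260·21.6716 + 0.5740·3.1753] = 10.3076

$10.31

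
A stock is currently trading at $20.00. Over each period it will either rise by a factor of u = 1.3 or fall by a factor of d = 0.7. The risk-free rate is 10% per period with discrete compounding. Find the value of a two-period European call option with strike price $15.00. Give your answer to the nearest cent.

Risk-neutral probability p = (1 + 0.1 − 0.7)/(1.3 − 0.7) = 0.4000/0.6000 = 0.6667
Terminal stock prices: S_uu = 33.8, S_ud = 18.2, S_dd = 9.8
Terminal payoffs (S − K): max(18.8, 0) = 18.8, max(3.2, 0) = 3.2, max(-5.2, 0) = 0
Node u (S = 26): V_u = 1/1.1·[0.6667·18.8000 + 0.3333·3.2000] = 12.3636
Node d (S = 14): V_d = 1/1.1·[0.6667·3.2000 + 0.3333·0.0000] = 1.9394
Node 0 (S = 20): V_0 = 1/1.1·[0.6667·12.3636 + 0.3333·1.9394] = 8.0808

$8.08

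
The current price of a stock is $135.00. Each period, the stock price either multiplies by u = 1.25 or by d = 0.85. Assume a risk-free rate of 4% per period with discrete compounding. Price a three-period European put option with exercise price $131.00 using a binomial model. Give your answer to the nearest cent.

Risk-neutral probability p = (1 + 0.04 − 0.85)/(1.25 − 0.85) = 0.1900/0.4000 = 0.4750
Terminal stock prices: S_uuu = 263.7, S_uud = 179.3, S_udd = 121.9, S_ddd = 82.91
Terminal payoffs (K − S): max(-132.7, 0) = 0, max(-48.3, 0) = 0, max(9.078, 0) = 9.078, max(48.09, 0) = 48.09
Node uu (S = 210.9): V_uu = 1/1.04·[0.4750·0.0000 + 0.5250·0.0000] = 0.0000
Node ud (S = 143.4): V_ud = 1/1.04·[0.4750·0.0000 + 0.5250·9.0781] = 4.5827
Node dd (S = 97.54): V_dd = 1/1.04·[0.4750·9.0781 + 0.5250·48.0931] = 28.4240
Node u (S = 168.8): V_u = 1/1.04·[0.4750·0.0000 + 0.5250·4.5827] = 2.3134
Node d (S = 114.8): V_d = 1/1.04·[0.4750·4.5827 + 0.5250·28.4240] = 16.4417
Node 0 (S = 135): V_0 = 1/1.04·[0.4750·2.3134 + 0.5250·16.4417] = 9.3565

$9.36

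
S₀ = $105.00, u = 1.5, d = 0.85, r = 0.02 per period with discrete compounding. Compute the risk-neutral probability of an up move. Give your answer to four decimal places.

p = 0.2615

Risk-neutral probability p = (1 + 0.02 − 0.85)/(1.5 − 0.85) = 0.1700/0.6500 = 0.2615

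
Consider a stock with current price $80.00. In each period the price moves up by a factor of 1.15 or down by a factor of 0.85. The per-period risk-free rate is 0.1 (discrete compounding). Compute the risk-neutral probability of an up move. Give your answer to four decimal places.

Risk-neutral probability p = (1 + 0.1 − 0.85)/(1.15 − 0.85) = 0.2500/0.3000 = 0.8333

p = 0.8333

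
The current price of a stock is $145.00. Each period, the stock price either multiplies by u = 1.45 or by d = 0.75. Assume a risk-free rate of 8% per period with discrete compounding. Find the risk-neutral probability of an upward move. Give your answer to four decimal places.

Risk-neutral probability p = (1 + 0.08 − 0.75)/(1.45 − 0.75) = 0.3300/0.7000 = 0.4714

p = 0.4714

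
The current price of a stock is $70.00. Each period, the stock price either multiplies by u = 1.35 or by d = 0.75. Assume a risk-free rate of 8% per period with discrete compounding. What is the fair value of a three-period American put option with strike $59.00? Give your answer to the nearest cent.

$4.44

Risk-neutral probability p = (1 + 0.08 − 0.75)/(1.35 − 0.75) = 0.3300/0.6000 = 0.5500
Terminal stock prices: S_uuu = 172.2, S_uud = 95.68, S_udd = 53.16, S_ddd = 29.53
Terminal payoffs (K − S): max(-113.2, 0) = 0, max(-36.68, 0) = 0, max(5.844, 0) = 5.844, max(29.47, 0) = 29.47
Node uu (S = 127.6): continuation = 1/1.08·[0.5500·0.0000 + 0.4500·0.0000] = 0.0000; exercise value = 0.0000 ≤ continuation, so V_uu = 0.0000
Node ud (S = 70.88): continuation = 1/1.08·[0.5500·0.0000 + 0.4500·5.8438] = 2.4349; exercise value = 0.0000 ≤ continuation, so V_ud = 2.4349
Node dd (S = 39.38): continuation = 1/1.08·[0.5500·5.8438 + 0.4500·29.4688] = 15.2546; exercise value = 19.6250 > continuation, so V_dd = 19.6250 (exercise)
Node u (S = 94.5): continuation = 1/1.08·[0.5500·0.0000 + 0.4500·2.4349] = 1.0145; exercise value = 0.0000 ≤ continuation, so V_u = 1.0145
Node d (S = 52.5): continuation = 1/1.08·[0.5500·2.4349 + 0.4500·19.6250] = 9.4171; exercise value = 6.5000 ≤ continuation, so V_d = 9.4171
Node 0 (S = 70): continuation = 1/1.08·[0.5500·1.0145 + 0.4500·9.4171] = 4.4404; exercise value = 0.0000 ≤ continuation, so V_0 = 4.4404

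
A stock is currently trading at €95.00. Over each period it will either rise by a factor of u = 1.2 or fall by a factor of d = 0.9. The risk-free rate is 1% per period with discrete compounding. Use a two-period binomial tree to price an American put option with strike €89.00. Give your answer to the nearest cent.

€4.74

Risk-neutral probability p = (1 + 0.01 − 0.9)/(1.2 − 0.9) = 0.1100/0.3000 = 0.3667
Terminal stock prices: S_uu = 136.8, S_ud = 102.6, S_dd = 76.95
Terminal payoffs (K − S): max(-47.8, 0) = 0, max(-13.6, 0) = 0, max(12.05, 0) = 12.05
Node u (S = 114): continuation = 1/1.01·[0.3667·0.0000 + 0.6333·0.0000] = 0.0000; exercise value = 0.0000 ≤ continuation, so V_u = 0.0000
Node d (S = 85.5): continuation = 1/1.01·[0.3667·0.0000 + 0.6333·12.0500] = 7.5561; exercise value = 3.5000 ≤ continuation, so V_d = 7.5561
Node 0 (S = 95): continuation = 1/1.01·[0.3667·0.0000 + 0.6333·7.5561] = 4.7382; exercise value = 0.0000 ≤ continuation, so V_0 = 4.7382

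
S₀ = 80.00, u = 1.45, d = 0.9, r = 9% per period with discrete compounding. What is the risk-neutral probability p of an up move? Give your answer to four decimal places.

Risk-neutral probability p = (1 + 0.09 − 0.9)/(1.45 − 0.9) = 0.1900/0.5500 = 0.3455

p = 0.3455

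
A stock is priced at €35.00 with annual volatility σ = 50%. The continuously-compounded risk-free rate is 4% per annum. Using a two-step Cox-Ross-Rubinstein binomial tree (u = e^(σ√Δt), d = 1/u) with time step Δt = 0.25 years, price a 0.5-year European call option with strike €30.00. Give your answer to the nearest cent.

€8.12

CRR parameters: u = e^(σ√Δt) = e^(0.5·√0.25) = 1.2840, d = 1/u = 0.7788
Per-period rate: rΔt = 0.04·0.25 = 0.01, so R = e^0.01 = 1.0101
Risk-neutral probability p = (e^0.01 − 0.7788)/(1.2840 − 0.7788) = 0.2312/0.5052 = 0.4577
Terminal stock prices: S_uu = 57.71, S_ud = 35, S_dd = 21.23
Terminal payoffs (S − K): max(27.71, 0) = 27.71, max(5, 0) = 5, max(-8.771, 0) = 0
Node u (S = 44.94): V_u = e^(−0.01)·[0.4577·27.7052 + 0.5423·5.0000] = 15.2394
Node d (S = 27.26): V_d = e^(−0.01)·[0.4577·5.0000 + 0.5423·0.0000] = 2.2658
Node 0 (S = 35): V_0 = e^(−0.01)·[0.4577·15.2394 + 0.5423·2.2658] = 8.1224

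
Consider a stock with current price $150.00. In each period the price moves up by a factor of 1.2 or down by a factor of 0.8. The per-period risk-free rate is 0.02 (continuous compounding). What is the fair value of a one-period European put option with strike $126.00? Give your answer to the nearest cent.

Risk-neutral probability p = (e^0.02 − 0.8)/(1.2 − 0.8) = 0.2202/0.4000 = 0.5505
Terminal stock prices: S_u = 180, S_d = 120
Terminal payoffs (K − S): max(-54, 0) = 0, max(6, 0) = 6
Node 0 (S = 150): V_0 = e^(−0.02)·[0.5505·0.0000 + 0.4495·6.0000] = 2.6436

$2.64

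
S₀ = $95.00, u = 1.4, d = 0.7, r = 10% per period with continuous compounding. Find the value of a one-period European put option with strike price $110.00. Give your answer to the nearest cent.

$16.58

Risk-neutral probability p = (e^0.1 − 0.7)/(1.4 − 0.7) = 0.4052/0.7000 = 0.5788
Terminal stock prices: S_u = 133, S_d = 66.5
Terminal payoffs (K − S): max(-23, 0) = 0, max(43.5, 0) = 43.5
Node 0 (S = 95): V_0 = e^(−0.1)·[0.5788·0.0000 + 0.4212·43.5000] = 16.5780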